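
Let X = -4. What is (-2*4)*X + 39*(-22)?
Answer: -826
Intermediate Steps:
(-2*4)*X + 39*(-22) = -2*4*(-4) + 39*(-22) = -8*(-4) - 858 = 32 - 858 = -826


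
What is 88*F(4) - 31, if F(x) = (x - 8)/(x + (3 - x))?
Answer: -445/3 ≈ -148.33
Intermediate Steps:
F(x) = -8/3 + x/3 (F(x) = (-8 + x)/3 = (-8 + x)*(⅓) = -8/3 + x/3)
88*F(4) - 31 = 88*(-8/3 + (⅓)*4) - 31 = 88*(-8/3 + 4/3) - 31 = 88*(-4/3) - 31 = -352/3 - 31 = -445/3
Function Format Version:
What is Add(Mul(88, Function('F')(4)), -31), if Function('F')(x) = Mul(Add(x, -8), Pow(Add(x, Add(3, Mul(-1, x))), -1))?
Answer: Rational(-445, 3) ≈ -148.33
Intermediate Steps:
Function('F')(x) = Add(Rational(-8, 3), Mul(Rational(1, 3), x)) (Function('F')(x) = Mul(Add(-8, x), Pow(3, -1)) = Mul(Add(-8, x), Rational(1, 3)) = Add(Rational(-8, 3), Mul(Rational(1, 3), x)))
Add(Mul(88, Function('F')(4)), -31) = Add(Mul(88, Add(Rational(-8, 3), Mul(Rational(1, 3), 4))), -31) = Add(Mul(88, Add(Rational(-8, 3), Rational(4, 3))), -31) = Add(Mul(88, Rational(-4, 3)), -31) = Add(Rational(-352, 3), -31) = Rational(-445, 3)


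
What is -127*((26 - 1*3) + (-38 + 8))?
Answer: 889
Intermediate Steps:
-127*((26 - 1*3) + (-38 + 8)) = -127*((26 - 3) - 30) = -127*(23 - 30) = -127*(-7) = 889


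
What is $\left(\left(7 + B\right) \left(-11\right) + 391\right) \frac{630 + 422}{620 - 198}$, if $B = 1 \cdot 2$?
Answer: $\frac{153592}{211} \approx 727.92$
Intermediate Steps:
$B = 2$
$\left(\left(7 + B\right) \left(-11\right) + 391\right) \frac{630 + 422}{620 - 198} = \left(\left(7 + 2\right) \left(-11\right) + 391\right) \frac{630 + 422}{620 - 198} = \left(9 \left(-11\right) + 391\right) \frac{1052}{422} = \left(-99 + 391\right) 1052 \cdot \frac{1}{422} = 292 \cdot \frac{526}{211} = \frac{153592}{211}$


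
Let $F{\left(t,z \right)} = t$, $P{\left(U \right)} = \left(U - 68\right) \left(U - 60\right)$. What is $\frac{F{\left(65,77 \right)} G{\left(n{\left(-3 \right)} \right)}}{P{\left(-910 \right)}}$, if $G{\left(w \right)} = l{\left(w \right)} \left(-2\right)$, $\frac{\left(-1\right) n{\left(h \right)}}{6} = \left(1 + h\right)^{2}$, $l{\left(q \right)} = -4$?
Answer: $\frac{26}{47433} \approx 0.00054814$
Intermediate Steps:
$P{\left(U \right)} = \left(-68 + U\right) \left(-60 + U\right)$
$n{\left(h \right)} = - 6 \left(1 + h\right)^{2}$
$G{\left(w \right)} = 8$ ($G{\left(w \right)} = \left(-4\right) \left(-2\right) = 8$)
$\frac{F{\left(65,77 \right)} G{\left(n{\left(-3 \right)} \right)}}{P{\left(-910 \right)}} = \frac{65 \cdot 8}{4080 + \left(-910\right)^{2} - -116480} = \frac{520}{4080 + 828100 + 116480} = \frac{520}{948660} = 520 \cdot \frac{1}{948660} = \frac{26}{47433}$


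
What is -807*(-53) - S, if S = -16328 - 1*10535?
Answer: 69634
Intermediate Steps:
S = -26863 (S = -16328 - 10535 = -26863)
-807*(-53) - S = -807*(-53) - 1*(-26863) = 42771 + 26863 = 69634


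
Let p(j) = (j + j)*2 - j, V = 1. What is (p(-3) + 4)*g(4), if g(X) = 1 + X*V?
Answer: -25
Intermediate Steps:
g(X) = 1 + X (g(X) = 1 + X*1 = 1 + X)
p(j) = 3*j (p(j) = (2*j)*2 - j = 4*j - j = 3*j)
(p(-3) + 4)*g(4) = (3*(-3) + 4)*(1 + 4) = (-9 + 4)*5 = -5*5 = -25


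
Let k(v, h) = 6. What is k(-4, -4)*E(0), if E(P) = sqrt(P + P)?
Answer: 0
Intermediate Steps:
E(P) = sqrt(2)*sqrt(P) (E(P) = sqrt(2*P) = sqrt(2)*sqrt(P))
k(-4, -4)*E(0) = 6*(sqrt(2)*sqrt(0)) = 6*(sqrt(2)*0) = 6*0 = 0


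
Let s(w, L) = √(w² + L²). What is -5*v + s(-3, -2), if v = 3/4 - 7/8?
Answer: 5/8 + √13 ≈ 4.2306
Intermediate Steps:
s(w, L) = √(L² + w²)
v = -⅛ (v = 3*(¼) - 7*⅛ = ¾ - 7/8 = -⅛ ≈ -0.12500)
-5*v + s(-3, -2) = -5*(-⅛) + √((-2)² + (-3)²) = 5/8 + √(4 + 9) = 5/8 + √13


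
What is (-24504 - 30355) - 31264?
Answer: -86123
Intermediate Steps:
(-24504 - 30355) - 31264 = -54859 - 31264 = -86123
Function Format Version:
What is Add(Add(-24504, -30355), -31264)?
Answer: -86123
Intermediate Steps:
Add(Add(-24504, -30355), -31264) = Add(-54859, -31264) = -86123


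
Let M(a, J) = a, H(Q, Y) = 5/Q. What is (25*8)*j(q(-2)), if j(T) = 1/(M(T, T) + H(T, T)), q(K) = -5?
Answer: -100/3 ≈ -33.333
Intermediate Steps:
j(T) = 1/(T + 5/T)
(25*8)*j(q(-2)) = (25*8)*(-5/(5 + (-5)²)) = 200*(-5/(5 + 25)) = 200*(-5/30) = 200*(-5*1/30) = 200*(-⅙) = -100/3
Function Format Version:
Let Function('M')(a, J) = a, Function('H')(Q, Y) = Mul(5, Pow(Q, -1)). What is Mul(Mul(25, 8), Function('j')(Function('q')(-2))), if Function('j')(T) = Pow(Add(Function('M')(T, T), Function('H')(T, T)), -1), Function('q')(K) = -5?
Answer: Rational(-100, 3) ≈ -33.333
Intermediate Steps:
Function('j')(T) = Pow(Add(T, Mul(5, Pow(T, -1))), -1)
Mul(Mul(25, 8), Function('j')(Function('q')(-2))) = Mul(Mul(25, 8), Mul(-5, Pow(Add(5, Pow(-5, 2)), -1))) = Mul(200, Mul(-5, Pow(Add(5, 25), -1))) = Mul(200, Mul(-5, Pow(30, -1))) = Mul(200, Mul(-5, Rational(1, 30))) = Mul(200, Rational(-1, 6)) = Rational(-100, 3)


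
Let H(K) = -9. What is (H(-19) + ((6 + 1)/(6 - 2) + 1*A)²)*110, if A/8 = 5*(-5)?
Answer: 34578775/8 ≈ 4.3223e+6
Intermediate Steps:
A = -200 (A = 8*(5*(-5)) = 8*(-25) = -200)
(H(-19) + ((6 + 1)/(6 - 2) + 1*A)²)*110 = (-9 + ((6 + 1)/(6 - 2) + 1*(-200))²)*110 = (-9 + (7/4 - 200)²)*110 = (-9 + (-793/4)²)*110 = (-9 + 628849/16)*110 = (628705/16)*110 = 34578775/8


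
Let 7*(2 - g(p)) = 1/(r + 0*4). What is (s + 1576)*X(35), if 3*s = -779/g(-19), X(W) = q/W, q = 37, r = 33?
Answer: 24662461/16135 ≈ 1528.5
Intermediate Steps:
g(p) = 461/231 (g(p) = 2 - 1/(7*(33 + 0*4)) = 2 - 1/(7*(33 + 0)) = 2 - ⅐/33 = 2 - ⅐*1/33 = 2 - 1/231 = 461/231)
X(W) = 37/W
s = -59983/461 (s = (-779/461/231)/3 = (-779*231/461)/3 = (⅓)*(-179949/461) = -59983/461 ≈ -130.11)
(s + 1576)*X(35) = (-59983/461 + 1576)*(37/35) = 666553*(37*(1/35))/461 = (666553/461)*(37/35) = 24662461/16135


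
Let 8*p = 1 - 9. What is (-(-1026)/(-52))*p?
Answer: 513/26 ≈ 19.731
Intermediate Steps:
p = -1 (p = (1 - 9)/8 = (1/8)*(-8) = -1)
(-(-1026)/(-52))*p = -(-1026)/(-52)*(-1) = -(-1026)*(-1)/52*(-1) = -38*27/52*(-1) = -513/26*(-1) = 513/26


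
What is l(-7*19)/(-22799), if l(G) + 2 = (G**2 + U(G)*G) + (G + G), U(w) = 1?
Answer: -17288/22799 ≈ -0.75828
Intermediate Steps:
l(G) = -2 + G**2 + 3*G (l(G) = -2 + ((G**2 + 1*G) + (G + G)) = -2 + ((G**2 + G) + 2*G) = -2 + ((G + G**2) + 2*G) = -2 + (G**2 + 3*G) = -2 + G**2 + 3*G)
l(-7*19)/(-22799) = (-2 + (-7*19)**2 + 3*(-7*19))/(-22799) = (-2 + (-133)**2 + 3*(-133))*(-1/22799) = (-2 + 17689 - 399)*(-1/22799) = 17288*(-1/22799) = -17288/22799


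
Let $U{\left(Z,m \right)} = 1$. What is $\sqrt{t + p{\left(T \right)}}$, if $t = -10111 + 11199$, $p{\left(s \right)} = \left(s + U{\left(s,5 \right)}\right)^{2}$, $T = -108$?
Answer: $3 \sqrt{1393} \approx 111.97$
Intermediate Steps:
$p{\left(s \right)} = \left(1 + s\right)^{2}$ ($p{\left(s \right)} = \left(s + 1\right)^{2} = \left(1 + s\right)^{2}$)
$t = 1088$
$\sqrt{t + p{\left(T \right)}} = \sqrt{1088 + \left(1 - 108\right)^{2}} = \sqrt{1088 + \left(-107\right)^{2}} = \sqrt{1088 + 11449} = \sqrt{12537} = 3 \sqrt{1393}$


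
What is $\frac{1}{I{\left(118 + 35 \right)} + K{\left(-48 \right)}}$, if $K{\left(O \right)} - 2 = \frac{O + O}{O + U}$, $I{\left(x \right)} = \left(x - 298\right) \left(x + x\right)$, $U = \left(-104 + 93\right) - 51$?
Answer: $- \frac{55}{2440192} \approx -2.2539 \cdot 10^{-5}$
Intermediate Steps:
$U = -62$ ($U = -11 - 51 = -62$)
$I{\left(x \right)} = 2 x \left(-298 + x\right)$ ($I{\left(x \right)} = \left(-298 + x\right) 2 x = 2 x \left(-298 + x\right)$)
$K{\left(O \right)} = 2 + \frac{2 O}{-62 + O}$ ($K{\left(O \right)} = 2 + \frac{O + O}{O - 62} = 2 + \frac{2 O}{-62 + O}$)
$\frac{1}{I{\left(118 + 35 \right)} + K{\left(-48 \right)}} = \frac{1}{2 \left(118 + 35\right) \left(-298 + \left(118 + 35\right)\right) + \frac{4 \left(-31 - 48\right)}{-62 - 48}} = \frac{1}{2 \cdot 153 \left(-298 + 153\right) + 4 \frac{1}{-110} \left(-79\right)} = \frac{1}{2 \cdot 153 \left(-145\right) + 4 \left(- \frac{1}{110}\right) \left(-79\right)} = \frac{1}{-44370 + \frac{158}{55}} = \frac{1}{- \frac{2440192}{55}} = - \frac{55}{2440192}$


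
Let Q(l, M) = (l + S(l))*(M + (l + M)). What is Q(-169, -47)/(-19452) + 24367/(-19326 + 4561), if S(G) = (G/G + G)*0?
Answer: -1130246839/287208780 ≈ -3.9353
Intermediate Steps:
S(G) = 0 (S(G) = (1 + G)*0 = 0)
Q(l, M) = l*(l + 2*M) (Q(l, M) = (l + 0)*(M + (l + M)) = l*(M + (M + l)) = l*(l + 2*M))
Q(-169, -47)/(-19452) + 24367/(-19326 + 4561) = -169*(-169 + 2*(-47))/(-19452) + 24367/(-19326 + 4561) = -169*(-169 - 94)*(-1/19452) + 24367/(-14765) = -169*(-263)*(-1/19452) + 24367*(-1/14765) = 44447*(-1/19452) - 24367/14765 = -44447/19452 - 24367/14765 = -1130246839/287208780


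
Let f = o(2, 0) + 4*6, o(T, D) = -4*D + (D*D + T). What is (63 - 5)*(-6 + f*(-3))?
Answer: -4872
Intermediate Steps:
o(T, D) = T + D² - 4*D (o(T, D) = -4*D + (D² + T) = -4*D + (T + D²) = T + D² - 4*D)
f = 26 (f = (2 + 0² - 4*0) + 4*6 = (2 + 0 + 0) + 24 = 2 + 24 = 26)
(63 - 5)*(-6 + f*(-3)) = (63 - 5)*(-6 + 26*(-3)) = 58*(-6 - 78) = 58*(-84) = -4872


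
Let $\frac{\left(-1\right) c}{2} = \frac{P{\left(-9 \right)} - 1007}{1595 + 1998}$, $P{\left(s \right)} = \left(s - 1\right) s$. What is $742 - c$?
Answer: $\frac{2664172}{3593} \approx 741.49$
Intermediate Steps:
$P{\left(s \right)} = s \left(-1 + s\right)$ ($P{\left(s \right)} = \left(-1 + s\right) s = s \left(-1 + s\right)$)
$c = \frac{1834}{3593}$ ($c = - 2 \frac{- 9 \left(-1 - 9\right) - 1007}{1595 + 1998} = - 2 \frac{\left(-9\right) \left(-10\right) - 1007}{3593} = - 2 \left(90 - 1007\right) \frac{1}{3593} = - 2 \left(\left(-917\right) \frac{1}{3593}\right) = \left(-2\right) \left(- \frac{917}{3593}\right) = \frac{1834}{3593} \approx 0.51044$)
$742 - c = 742 - \frac{1834}{3593} = \frac{2664172}{3593}$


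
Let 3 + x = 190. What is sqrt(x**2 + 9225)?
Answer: sqrt(44194) ≈ 210.22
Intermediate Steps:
x = 187 (x = -3 + 190 = 187)
sqrt(x**2 + 9225) = sqrt(187**2 + 9225) = sqrt(34969 + 9225) = sqrt(44194)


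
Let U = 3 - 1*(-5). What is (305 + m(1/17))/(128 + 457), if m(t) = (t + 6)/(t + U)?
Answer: 41888/80145 ≈ 0.52265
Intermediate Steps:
U = 8 (U = 3 + 5 = 8)
m(t) = (6 + t)/(8 + t) (m(t) = (t + 6)/(t + 8) = (6 + t)/(8 + t))
(305 + m(1/17))/(128 + 457) = (305 + (6 + 1/17)/(8 + 1/17))/(128 + 457) = (305 + (6 + 1/17)/(8 + 1/17))/585 = (305 + (103/17)/(137/17))*(1/585) = (305 + (17/137)*(103/17))*(1/585) = (305 + 103/137)*(1/585) = (41888/137)*(1/585) = 41888/80145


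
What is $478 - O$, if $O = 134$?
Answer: $344$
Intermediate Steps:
$478 - O = 478 - 134 = 344$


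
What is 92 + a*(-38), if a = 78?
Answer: -2872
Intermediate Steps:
92 + a*(-38) = 92 + 78*(-38) = 92 - 2964 = -2872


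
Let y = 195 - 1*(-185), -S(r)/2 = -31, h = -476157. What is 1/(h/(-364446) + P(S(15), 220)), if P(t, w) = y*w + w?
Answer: 121482/10182779959 ≈ 1.1930e-5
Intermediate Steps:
S(r) = 62 (S(r) = -2*(-31) = 62)
y = 380 (y = 195 + 185 = 380)
P(t, w) = 381*w (P(t, w) = 380*w + w = 381*w)
1/(h/(-364446) + P(S(15), 220)) = 1/(-476157/(-364446) + 381*220) = 1/(-476157*(-1/364446) + 83820) = 1/(158719/121482 + 83820) = 1/(10182779959/121482) = 121482/10182779959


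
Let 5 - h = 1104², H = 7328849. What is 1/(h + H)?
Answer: 1/6110038 ≈ 1.6367e-7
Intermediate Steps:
h = -1218811 (h = 5 - 1*1104² = 5 - 1*1218816 = 5 - 1218816 = -1218811)
1/(h + H) = 1/(-1218811 + 7328849) = 1/6110038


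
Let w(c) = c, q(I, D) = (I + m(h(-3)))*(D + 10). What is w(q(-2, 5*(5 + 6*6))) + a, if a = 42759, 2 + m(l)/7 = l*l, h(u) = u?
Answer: 52864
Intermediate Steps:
m(l) = -14 + 7*l² (m(l) = -14 + 7*(l*l) = -14 + 7*l²)
q(I, D) = (10 + D)*(49 + I) (q(I, D) = (I + (-14 + 7*(-3)²))*(D + 10) = (I + (-14 + 7*9))*(10 + D) = (I + (-14 + 63))*(10 + D) = (I + 49)*(10 + D) = (49 + I)*(10 + D) = (10 + D)*(49 + I))
w(q(-2, 5*(5 + 6*6))) + a = (490 + 10*(-2) + 49*(5*(5 + 6*6)) + (5*(5 + 6*6))*(-2)) + 42759 = (490 - 20 + 49*(5*(5 + 36)) + (5*(5 + 36))*(-2)) + 42759 = (490 - 20 + 49*(5*41) + (5*41)*(-2)) + 42759 = (490 - 20 + 49*205 + 205*(-2)) + 42759 = (490 - 20 + 10045 - 410) + 42759 = 10105 + 42759 = 52864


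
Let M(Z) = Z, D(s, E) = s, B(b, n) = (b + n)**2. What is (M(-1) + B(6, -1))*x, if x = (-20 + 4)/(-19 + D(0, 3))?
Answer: 384/19 ≈ 20.211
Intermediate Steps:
x = 16/19 (x = (-20 + 4)/(-19 + 0) = -16/(-19) = -16*(-1/19) = 16/19 ≈ 0.84210)
(M(-1) + B(6, -1))*x = (-1 + (6 - 1)**2)*(16/19) = (-1 + 5**2)*(16/19) = (-1 + 25)*(16/19) = 24*(16/19) = 384/19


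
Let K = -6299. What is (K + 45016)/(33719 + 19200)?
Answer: 38717/52919 ≈ 0.73163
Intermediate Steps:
(K + 45016)/(33719 + 19200) = (-6299 + 45016)/(33719 + 19200) = 38717/52919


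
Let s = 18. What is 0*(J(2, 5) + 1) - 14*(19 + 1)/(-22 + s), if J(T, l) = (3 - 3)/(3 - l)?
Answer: 70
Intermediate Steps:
J(T, l) = 0 (J(T, l) = 0/(3 - l) = 0)
0*(J(2, 5) + 1) - 14*(19 + 1)/(-22 + s) = 0*(0 + 1) - 14*(19 + 1)/(-22 + 18) = 0*1 - 280/(-4) = 0 - 280*(-1)/4 = 0 - 14*(-5) = 0 + 70 = 70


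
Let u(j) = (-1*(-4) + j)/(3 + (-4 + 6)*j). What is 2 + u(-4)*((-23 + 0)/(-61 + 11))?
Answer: 2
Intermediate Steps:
u(j) = (4 + j)/(3 + 2*j)
2 + u(-4)*((-23 + 0)/(-61 + 11)) = 2 + ((4 - 4)/(3 + 2*(-4)))*((-23 + 0)/(-61 + 11)) = 2 + (0/(3 - 8))*(-23/(-50)) = 2 + (0/(-5))*(-23*(-1/50)) = 2 - 1/5*0*(23/50) = 2 + 0*(23/50) = 2 + 0 = 2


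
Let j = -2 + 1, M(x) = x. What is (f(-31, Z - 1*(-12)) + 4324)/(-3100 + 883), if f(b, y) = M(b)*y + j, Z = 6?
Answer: -1255/739 ≈ -1.6982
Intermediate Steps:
j = -1
f(b, y) = -1 + b*y (f(b, y) = b*y - 1 = -1 + b*y)
(f(-31, Z - 1*(-12)) + 4324)/(-3100 + 883) = ((-1 - 31*(6 - 1*(-12))) + 4324)/(-3100 + 883) = ((-1 - 31*(6 + 12)) + 4324)/(-2217) = ((-1 - 31*18) + 4324)*(-1/2217) = ((-1 - 558) + 4324)*(-1/2217) = (-559 + 4324)*(-1/2217) = 3765*(-1/2217) = -1255/739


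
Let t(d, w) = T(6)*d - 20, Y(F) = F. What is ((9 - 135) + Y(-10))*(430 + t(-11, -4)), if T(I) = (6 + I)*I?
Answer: 51952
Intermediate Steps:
T(I) = I*(6 + I)
t(d, w) = -20 + 72*d (t(d, w) = (6*(6 + 6))*d - 20 = (6*12)*d - 20 = 72*d - 20 = -20 + 72*d)
((9 - 135) + Y(-10))*(430 + t(-11, -4)) = ((9 - 135) - 10)*(430 + (-20 + 72*(-11))) = (-126 - 10)*(430 + (-20 - 792)) = -136*(430 - 812) = -136*(-382) = 51952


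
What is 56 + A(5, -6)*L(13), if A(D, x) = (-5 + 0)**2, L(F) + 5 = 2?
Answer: -19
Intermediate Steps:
L(F) = -3 (L(F) = -5 + 2 = -3)
A(D, x) = 25 (A(D, x) = (-5)**2 = 25)
56 + A(5, -6)*L(13) = 56 + 25*(-3) = 56 - 75 = -19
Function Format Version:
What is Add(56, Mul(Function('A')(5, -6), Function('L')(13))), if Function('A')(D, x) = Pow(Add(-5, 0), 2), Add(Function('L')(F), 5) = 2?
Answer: -19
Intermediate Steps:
Function('L')(F) = -3 (Function('L')(F) = Add(-5, 2) = -3)
Function('A')(D, x) = 25 (Function('A')(D, x) = Pow(-5, 2) = 25)
Add(56, Mul(Function('A')(5, -6), Function('L')(13))) = Add(56, Mul(25, -3)) = Add(56, -75) = -19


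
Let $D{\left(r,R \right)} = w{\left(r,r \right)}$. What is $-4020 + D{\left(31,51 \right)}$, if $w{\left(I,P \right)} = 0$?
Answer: $-4020$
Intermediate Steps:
$D{\left(r,R \right)} = 0$
$-4020 + D{\left(31,51 \right)} = -4020 + 0 = -4020$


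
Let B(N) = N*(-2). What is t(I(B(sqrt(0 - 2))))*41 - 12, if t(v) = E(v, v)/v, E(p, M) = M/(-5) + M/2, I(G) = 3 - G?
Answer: 3/10 ≈ 0.30000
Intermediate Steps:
B(N) = -2*N
E(p, M) = 3*M/10 (E(p, M) = M*(-1/5) + M*(1/2) = -M/5 + M/2 = 3*M/10)
t(v) = 3/10 (t(v) = (3*v/10)/v = 3/10)
t(I(B(sqrt(0 - 2))))*41 - 12 = (3/10)*41 - 12 = 123/10 - 12 = 3/10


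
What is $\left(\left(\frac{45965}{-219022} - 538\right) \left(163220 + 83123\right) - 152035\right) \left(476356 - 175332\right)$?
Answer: $- \frac{4375709371494636656}{109511} \approx -3.9957 \cdot 10^{13}$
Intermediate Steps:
$\left(\left(\frac{45965}{-219022} - 538\right) \left(163220 + 83123\right) - 152035\right) \left(476356 - 175332\right) = \left(\left(45965 \left(- \frac{1}{219022}\right) - 538\right) 246343 - 152035\right) 301024 = \left(\left(- \frac{45965}{219022} - 538\right) 246343 - 152035\right) 301024 = \left(\left(- \frac{117879801}{219022}\right) 246343 - 152035\right) 301024 = \left(- \frac{29038863817743}{219022} - 152035\right) 301024 = \left(- \frac{29072162827513}{219022}\right) 301024 = - \frac{4375709371494636656}{109511}$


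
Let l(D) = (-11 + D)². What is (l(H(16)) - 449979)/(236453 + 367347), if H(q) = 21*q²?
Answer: 14166623/301900 ≈ 46.925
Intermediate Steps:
(l(H(16)) - 449979)/(236453 + 367347) = ((-11 + 21*16²)² - 449979)/(236453 + 367347) = ((-11 + 21*256)² - 449979)/603800 = ((-11 + 5376)² - 449979)*(1/603800) = (5365² - 449979)*(1/603800) = (28783225 - 449979)*(1/603800) = 28333246*(1/603800) = 14166623/301900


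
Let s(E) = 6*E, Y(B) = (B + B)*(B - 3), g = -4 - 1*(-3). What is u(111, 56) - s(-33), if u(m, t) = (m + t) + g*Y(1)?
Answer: 369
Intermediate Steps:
g = -1 (g = -4 + 3 = -1)
Y(B) = 2*B*(-3 + B) (Y(B) = (2*B)*(-3 + B) = 2*B*(-3 + B))
u(m, t) = 4 + m + t (u(m, t) = (m + t) - 2*(-3 + 1) = (m + t) - 2*(-2) = (m + t) - 1*(-4) = (m + t) + 4 = 4 + m + t)
u(111, 56) - s(-33) = (4 + 111 + 56) - 6*(-33) = 171 - 1*(-198) = 171 + 198 = 369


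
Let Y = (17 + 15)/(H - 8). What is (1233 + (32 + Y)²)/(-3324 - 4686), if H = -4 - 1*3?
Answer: -478129/1802250 ≈ -0.26530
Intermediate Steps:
H = -7 (H = -4 - 3 = -7)
Y = -32/15 (Y = (17 + 15)/(-7 - 8) = 32/(-15) = 32*(-1/15) = -32/15 ≈ -2.1333)
(1233 + (32 + Y)²)/(-3324 - 4686) = (1233 + (32 - 32/15)²)/(-3324 - 4686) = (1233 + (448/15)²)/(-8010) = (1233 + 200704/225)*(-1/8010) = (478129/225)*(-1/8010) = -478129/1802250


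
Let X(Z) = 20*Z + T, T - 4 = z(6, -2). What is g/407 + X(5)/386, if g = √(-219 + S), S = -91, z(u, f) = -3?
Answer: 101/386 + I*√310/407 ≈ 0.26166 + 0.04326*I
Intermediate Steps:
T = 1 (T = 4 - 3 = 1)
X(Z) = 1 + 20*Z (X(Z) = 20*Z + 1 = 1 + 20*Z)
g = I*√310 (g = √(-219 - 91) = √(-310) = I*√310 ≈ 17.607*I)
g/407 + X(5)/386 = (I*√310)/407 + (1 + 20*5)/386 = (I*√310)*(1/407) + (1 + 100)*(1/386) = I*√310/407 + 101*(1/386) = I*√310/407 + 101/386 = 101/386 + I*√310/407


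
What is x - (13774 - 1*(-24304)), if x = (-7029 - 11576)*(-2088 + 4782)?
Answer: -50159948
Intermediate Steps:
x = -50121870 (x = -18605*2694 = -50121870)
x - (13774 - 1*(-24304)) = -50121870 - (13774 - 1*(-24304)) = -50121870 - (13774 + 24304) = -50121870 - 1*38078 = -50121870 - 38078 = -50159948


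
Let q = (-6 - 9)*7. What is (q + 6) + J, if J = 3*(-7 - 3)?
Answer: -129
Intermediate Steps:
q = -105 (q = -15*7 = -105)
J = -30 (J = 3*(-10) = -30)
(q + 6) + J = (-105 + 6) - 30 = -99 - 30 = -129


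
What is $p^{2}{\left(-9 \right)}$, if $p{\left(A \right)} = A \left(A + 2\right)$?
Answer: $3969$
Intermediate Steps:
$p{\left(A \right)} = A \left(2 + A\right)$
$p^{2}{\left(-9 \right)} = \left(- 9 \left(2 - 9\right)\right)^{2} = \left(\left(-9\right) \left(-7\right)\right)^{2} = 63^{2} = 3969$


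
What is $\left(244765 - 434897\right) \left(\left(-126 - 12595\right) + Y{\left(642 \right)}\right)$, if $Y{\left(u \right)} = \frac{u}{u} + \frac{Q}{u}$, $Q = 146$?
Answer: $\frac{776317892204}{321} \approx 2.4184 \cdot 10^{9}$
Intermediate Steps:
$Y{\left(u \right)} = 1 + \frac{146}{u}$ ($Y{\left(u \right)} = \frac{u}{u} + \frac{146}{u} = 1 + \frac{146}{u}$)
$\left(244765 - 434897\right) \left(\left(-126 - 12595\right) + Y{\left(642 \right)}\right) = \left(244765 - 434897\right) \left(\left(-126 - 12595\right) + \frac{146 + 642}{642}\right) = - 190132 \left(\left(-126 - 12595\right) + \frac{1}{642} \cdot 788\right) = - 190132 \left(-12721 + \frac{394}{321}\right) = \left(-190132\right) \left(- \frac{4083047}{321}\right) = \frac{776317892204}{321}$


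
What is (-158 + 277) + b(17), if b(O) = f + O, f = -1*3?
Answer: 133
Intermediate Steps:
f = -3
b(O) = -3 + O
(-158 + 277) + b(17) = (-158 + 277) + (-3 + 17) = 119 + 14 = 133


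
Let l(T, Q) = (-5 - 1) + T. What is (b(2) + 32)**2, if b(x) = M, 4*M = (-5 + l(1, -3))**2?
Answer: 3249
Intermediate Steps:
l(T, Q) = -6 + T
M = 25 (M = (-5 + (-6 + 1))**2/4 = (-5 - 5)**2/4 = (1/4)*(-10)**2 = (1/4)*100 = 25)
b(x) = 25
(b(2) + 32)**2 = (25 + 32)**2 = 57**2 = 3249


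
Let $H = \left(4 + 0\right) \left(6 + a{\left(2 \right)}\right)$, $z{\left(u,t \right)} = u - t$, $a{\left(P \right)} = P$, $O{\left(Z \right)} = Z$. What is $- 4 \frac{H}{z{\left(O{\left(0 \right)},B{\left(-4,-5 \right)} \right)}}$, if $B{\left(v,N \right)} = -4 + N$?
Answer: $- \frac{128}{9} \approx -14.222$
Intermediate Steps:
$H = 32$ ($H = \left(4 + 0\right) \left(6 + 2\right) = 4 \cdot 8 = 32$)
$- 4 \frac{H}{z{\left(O{\left(0 \right)},B{\left(-4,-5 \right)} \right)}} = - 4 \frac{1}{0 - \left(-4 - 5\right)} 32 = - 4 \frac{1}{0 - -9} \cdot 32 = - 4 \frac{1}{0 + 9} \cdot 32 = - 4 \cdot \frac{1}{9} \cdot 32 = \left(-4\right) \frac{32}{9} = - \frac{128}{9}$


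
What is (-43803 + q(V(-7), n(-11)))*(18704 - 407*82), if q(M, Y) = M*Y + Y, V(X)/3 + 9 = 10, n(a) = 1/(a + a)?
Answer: 7068519450/11 ≈ 6.4259e+8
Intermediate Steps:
n(a) = 1/(2*a)
V(X) = 3 (V(X) = -27 + 3*10 = -27 + 30 = 3)
q(M, Y) = Y + M*Y
(-43803 + q(V(-7), n(-11)))*(18704 - 407*82) = (-43803 + ((½)/(-11))*(1 + 3))*(18704 - 407*82) = (-43803 + ((½)*(-1/11))*4)*(18704 - 33374) = (-43803 - 1/22*4)*(-14670) = (-43803 - 2/11)*(-14670) = -481835/11*(-14670) = 7068519450/11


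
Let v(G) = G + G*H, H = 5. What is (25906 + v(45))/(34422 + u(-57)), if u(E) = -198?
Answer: 1636/2139 ≈ 0.76484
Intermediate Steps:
v(G) = 6*G (v(G) = G + G*5 = G + 5*G = 6*G)
(25906 + v(45))/(34422 + u(-57)) = (25906 + 6*45)/(34422 - 198) = (25906 + 270)/34224 = 26176*(1/34224) = 1636/2139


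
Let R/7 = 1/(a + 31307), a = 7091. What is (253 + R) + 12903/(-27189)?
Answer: 87879185365/348001074 ≈ 252.53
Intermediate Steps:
R = 7/38398 (R = 7/(7091 + 31307) = 7/38398 ≈ 0.00018230)
(253 + R) + 12903/(-27189) = (253 + 7/38398) + 12903/(-27189) = 9714701/38398 + 12903*(-1/27189) = 9714701/38398 - 4301/9063 = 87879185365/348001074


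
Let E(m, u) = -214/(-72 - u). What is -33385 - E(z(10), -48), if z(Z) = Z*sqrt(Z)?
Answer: -400727/12 ≈ -33394.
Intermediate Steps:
z(Z) = Z**(3/2)
-33385 - E(z(10), -48) = -33385 - 214/(72 - 48) = -33385 - 214/24 = -33385 - 1*107/12 = -33385 - 107/12 = -400727/12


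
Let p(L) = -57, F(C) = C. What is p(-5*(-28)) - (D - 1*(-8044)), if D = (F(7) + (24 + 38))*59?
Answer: -12172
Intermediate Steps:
D = 4071 (D = (7 + (24 + 38))*59 = (7 + 62)*59 = 69*59 = 4071)
p(-5*(-28)) - (D - 1*(-8044)) = -57 - (4071 - 1*(-8044)) = -57 - (4071 + 8044) = -57 - 1*12115 = -57 - 12115 = -12172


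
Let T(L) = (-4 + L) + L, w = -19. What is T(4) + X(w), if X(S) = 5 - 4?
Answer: 5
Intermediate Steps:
X(S) = 1
T(L) = -4 + 2*L
T(4) + X(w) = (-4 + 2*4) + 1 = (-4 + 8) + 1 = 4 + 1 = 5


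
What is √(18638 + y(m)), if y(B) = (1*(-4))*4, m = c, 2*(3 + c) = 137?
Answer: √18622 ≈ 136.46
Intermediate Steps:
c = 131/2 (c = -3 + (½)*137 = -3 + 137/2 = 131/2 ≈ 65.500)
m = 131/2 ≈ 65.500
y(B) = -16 (y(B) = -4*4 = -16)
√(18638 + y(m)) = √(18638 - 16) = √18622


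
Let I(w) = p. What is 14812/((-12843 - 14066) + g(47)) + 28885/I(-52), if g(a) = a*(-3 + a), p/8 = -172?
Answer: -737913597/34181216 ≈ -21.588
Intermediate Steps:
p = -1376 (p = 8*(-172) = -1376)
I(w) = -1376
14812/((-12843 - 14066) + g(47)) + 28885/I(-52) = 14812/((-12843 - 14066) + 47*(-3 + 47)) + 28885/(-1376) = 14812/(-26909 + 47*44) + 28885*(-1/1376) = 14812/(-26909 + 2068) - 28885/1376 = 14812/(-24841) - 28885/1376 = 14812*(-1/24841) - 28885/1376 = -14812/24841 - 28885/1376 = -737913597/34181216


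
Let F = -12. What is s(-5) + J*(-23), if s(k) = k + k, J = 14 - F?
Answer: -608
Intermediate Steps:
J = 26 (J = 14 - 1*(-12) = 14 + 12 = 26)
s(k) = 2*k
s(-5) + J*(-23) = 2*(-5) + 26*(-23) = -10 - 598 = -608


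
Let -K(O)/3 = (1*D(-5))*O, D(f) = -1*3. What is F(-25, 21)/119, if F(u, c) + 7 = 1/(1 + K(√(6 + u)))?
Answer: 3*(-21*√19 + 2*I)/(119*(-I + 9*√19)) ≈ -0.058818 - 0.00021407*I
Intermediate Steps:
D(f) = -3
K(O) = 9*O (K(O) = -3*1*(-3)*O = -(-9)*O = 9*O)
F(u, c) = -7 + 1/(1 + 9*√(6 + u))
F(-25, 21)/119 = (3*(2 + 21*√(6 - 25))/(-1 - 9*√(6 - 25)))/119 = (3*(2 + 21*√(-19))/(-1 - 9*I*√19))*(1/119) = (3*(2 + 21*(I*√19))/(-1 - 9*I*√19))*(1/119) = (3*(2 + 21*I*√19)/(-1 - 9*I*√19))*(1/119) = 3*(2 + 21*I*√19)/(119*(-1 - 9*I*√19))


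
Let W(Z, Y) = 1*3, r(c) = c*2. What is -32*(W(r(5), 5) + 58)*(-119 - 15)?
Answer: 261568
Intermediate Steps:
r(c) = 2*c
W(Z, Y) = 3
-32*(W(r(5), 5) + 58)*(-119 - 15) = -32*(3 + 58)*(-119 - 15) = -1952*(-134) = -32*(-8174) = 261568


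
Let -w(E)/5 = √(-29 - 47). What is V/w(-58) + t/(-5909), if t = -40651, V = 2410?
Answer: 40651/5909 + 241*I*√19/19 ≈ 6.8795 + 55.289*I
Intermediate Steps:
w(E) = -10*I*√19 (w(E) = -5*√(-29 - 47) = -10*I*√19)
V/w(-58) + t/(-5909) = 2410/((-10*I*√19)) - 40651/(-5909) = 2410*(I*√19/190) - 40651*(-1/5909) = 241*I*√19/19 + 40651/5909 = 40651/5909 + 241*I*√19/19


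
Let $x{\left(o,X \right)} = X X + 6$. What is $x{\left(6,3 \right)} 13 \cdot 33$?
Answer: $6435$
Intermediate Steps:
$x{\left(o,X \right)} = 6 + X^{2}$ ($x{\left(o,X \right)} = X^{2} + 6 = 6 + X^{2}$)
$x{\left(6,3 \right)} 13 \cdot 33 = \left(6 + 3^{2}\right) 13 \cdot 33 = \left(6 + 9\right) 13 \cdot 33 = 15 \cdot 13 \cdot 33 = 195 \cdot 33 = 6435$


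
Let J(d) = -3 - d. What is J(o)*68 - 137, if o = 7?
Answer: -817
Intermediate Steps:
J(o)*68 - 137 = (-3 - 1*7)*68 - 137 = (-3 - 7)*68 - 137 = -10*68 - 137 = -680 - 137 = -817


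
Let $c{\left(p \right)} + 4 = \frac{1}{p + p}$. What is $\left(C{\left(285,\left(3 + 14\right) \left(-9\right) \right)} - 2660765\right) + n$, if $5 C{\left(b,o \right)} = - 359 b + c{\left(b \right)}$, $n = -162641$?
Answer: $- \frac{8105028929}{2850} \approx -2.8439 \cdot 10^{6}$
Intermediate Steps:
$c{\left(p \right)} = -4 + \frac{1}{2 p}$ ($c{\left(p \right)} = -4 + \frac{1}{p + p} = -4 + \frac{1}{2 p}$)
$C{\left(b,o \right)} = - \frac{4}{5} - \frac{359 b}{5} + \frac{1}{10 b}$ ($C{\left(b,o \right)} = \frac{- 359 b - \left(4 - \frac{1}{2 b}\right)}{5} = \frac{-4 + \frac{1}{2 b} - 359 b}{5} = - \frac{4}{5} - \frac{359 b}{5} + \frac{1}{10 b}$)
$\left(C{\left(285,\left(3 + 14\right) \left(-9\right) \right)} - 2660765\right) + n = \left(\frac{1 - 718 \cdot 285^{2} - 2280}{10 \cdot 285} - 2660765\right) - 162641 = \left(\frac{1}{10} \cdot \frac{1}{285} \left(1 - 58319550 - 2280\right) - 2660765\right) - 162641 = \left(\frac{1}{10} \cdot \frac{1}{285} \left(-58321829\right) - 2660765\right) - 162641 = \left(- \frac{58321829}{2850} - 2660765\right) - 162641 = - \frac{7641502079}{2850} - 162641 = - \frac{8105028929}{2850}$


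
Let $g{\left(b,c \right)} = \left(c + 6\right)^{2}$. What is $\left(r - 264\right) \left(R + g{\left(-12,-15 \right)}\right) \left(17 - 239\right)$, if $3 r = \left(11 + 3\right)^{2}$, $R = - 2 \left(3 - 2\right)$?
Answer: $3484216$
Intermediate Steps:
$g{\left(b,c \right)} = \left(6 + c\right)^{2}$
$R = -2$ ($R = \left(-2\right) 1 = -2$)
$r = \frac{196}{3}$ ($r = \frac{\left(11 + 3\right)^{2}}{3} = \frac{14^{2}}{3} = \frac{1}{3} \cdot 196 = \frac{196}{3} \approx 65.333$)
$\left(r - 264\right) \left(R + g{\left(-12,-15 \right)}\right) \left(17 - 239\right) = \left(\frac{196}{3} - 264\right) \left(-2 + \left(6 - 15\right)^{2}\right) \left(17 - 239\right) = - \frac{596 \left(-2 + \left(-9\right)^{2}\right) \left(-222\right)}{3} = - \frac{596 \left(-2 + 81\right) \left(-222\right)}{3} = - \frac{596 \cdot 79 \left(-222\right)}{3} = \left(- \frac{596}{3}\right) \left(-17538\right) = 3484216$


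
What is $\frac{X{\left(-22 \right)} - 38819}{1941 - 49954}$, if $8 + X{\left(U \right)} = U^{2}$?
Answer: $\frac{38343}{48013} \approx 0.7986$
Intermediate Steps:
$X{\left(U \right)} = -8 + U^{2}$
$\frac{X{\left(-22 \right)} - 38819}{1941 - 49954} = \frac{\left(-8 + \left(-22\right)^{2}\right) - 38819}{1941 - 49954} = \frac{\left(-8 + 484\right) - 38819}{-48013} = \left(476 - 38819\right) \left(- \frac{1}{48013}\right) = \left(-38343\right) \left(- \frac{1}{48013}\right) = \frac{38343}{48013}$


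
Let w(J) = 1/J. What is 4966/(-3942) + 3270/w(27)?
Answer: 174017107/1971 ≈ 88289.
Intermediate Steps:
4966/(-3942) + 3270/w(27) = 4966/(-3942) + 3270/(1/27) = 4966*(-1/3942) + 3270/(1/27) = -2483/1971 + 3270*27 = -2483/1971 + 88290 = 174017107/1971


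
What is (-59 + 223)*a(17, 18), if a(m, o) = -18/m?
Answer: -2952/17 ≈ -173.65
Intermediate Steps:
(-59 + 223)*a(17, 18) = (-59 + 223)*(-18/17) = 164*(-18*1/17) = 164*(-18/17) = -2952/17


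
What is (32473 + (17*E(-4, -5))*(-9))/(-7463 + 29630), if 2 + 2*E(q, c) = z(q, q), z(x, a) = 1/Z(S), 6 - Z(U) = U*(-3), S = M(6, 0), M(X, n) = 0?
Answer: 130453/88668 ≈ 1.4713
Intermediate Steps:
S = 0
Z(U) = 6 + 3*U (Z(U) = 6 - U*(-3) = 6 - (-3)*U = 6 + 3*U)
z(x, a) = 1/6 (z(x, a) = 1/(6 + 3*0) = 1/(6 + 0) = 1/6)
E(q, c) = -11/12 (E(q, c) = -1 + (1/2)*(1/6) = -1 + 1/12 = -11/12)
(32473 + (17*E(-4, -5))*(-9))/(-7463 + 29630) = (32473 + (17*(-11/12))*(-9))/(-7463 + 29630) = (32473 - 187/12*(-9))/22167 = (32473 + 561/4)*(1/22167) = (130453/4)*(1/22167) = 130453/88668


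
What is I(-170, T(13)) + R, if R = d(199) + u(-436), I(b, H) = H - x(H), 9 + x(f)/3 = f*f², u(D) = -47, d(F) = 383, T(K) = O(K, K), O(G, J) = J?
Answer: -6215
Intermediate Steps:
T(K) = K
x(f) = -27 + 3*f³ (x(f) = -27 + 3*(f*f²) = -27 + 3*f³)
I(b, H) = 27 + H - 3*H³ (I(b, H) = H - (-27 + 3*H³) = H + (27 - 3*H³) = 27 + H - 3*H³)
R = 336 (R = 383 - 47 = 336)
I(-170, T(13)) + R = (27 + 13 - 3*13³) + 336 = (27 + 13 - 3*2197) + 336 = (27 + 13 - 6591) + 336 = -6551 + 336 = -6215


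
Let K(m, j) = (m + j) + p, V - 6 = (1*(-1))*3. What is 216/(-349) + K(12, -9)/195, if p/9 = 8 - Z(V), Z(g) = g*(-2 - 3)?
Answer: 2078/4537 ≈ 0.45801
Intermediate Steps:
V = 3 (V = 6 + (1*(-1))*3 = 6 - 1*3 = 6 - 3 = 3)
Z(g) = -5*g (Z(g) = g*(-5) = -5*g)
p = 207 (p = 9*(8 - (-5)*3) = 9*(8 - 1*(-15)) = 9*(8 + 15) = 9*23 = 207)
K(m, j) = 207 + j + m (K(m, j) = (m + j) + 207 = (j + m) + 207 = 207 + j + m)
216/(-349) + K(12, -9)/195 = 216/(-349) + (207 - 9 + 12)/195 = 216*(-1/349) + 210*(1/195) = -216/349 + 14/13 = 2078/4537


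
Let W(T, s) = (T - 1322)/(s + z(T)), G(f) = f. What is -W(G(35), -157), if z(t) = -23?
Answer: -143/20 ≈ -7.1500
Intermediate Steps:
W(T, s) = (-1322 + T)/(-23 + s) (W(T, s) = (T - 1322)/(s - 23) = (-1322 + T)/(-23 + s))
-W(G(35), -157) = -(-1322 + 35)/(-23 - 157) = -(-1287)/(-180) = -(-1)*(-1287)/180 = -1*143/20 = -143/20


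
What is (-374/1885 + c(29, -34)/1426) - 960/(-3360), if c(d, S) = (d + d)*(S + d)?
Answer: -1091899/9408035 ≈ -0.11606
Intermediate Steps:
c(d, S) = 2*d*(S + d) (c(d, S) = (2*d)*(S + d) = 2*d*(S + d))
(-374/1885 + c(29, -34)/1426) - 960/(-3360) = (-374/1885 + (2*29*(-34 + 29))/1426) - 960/(-3360) = (-374*1/1885 + (2*29*(-5))*(1/1426)) - 960*(-1)/3360 = (-374/1885 - 290*1/1426) - 1*(-2/7) = (-374/1885 - 145/713) + 2/7 = -539987/1344005 + 2/7 = -1091899/9408035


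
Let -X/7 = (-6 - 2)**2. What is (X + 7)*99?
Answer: -43659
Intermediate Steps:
X = -448 (X = -7*(-6 - 2)**2 = -7*(-8)**2 = -7*64 = -448)
(X + 7)*99 = (-448 + 7)*99 = -441*99 = -43659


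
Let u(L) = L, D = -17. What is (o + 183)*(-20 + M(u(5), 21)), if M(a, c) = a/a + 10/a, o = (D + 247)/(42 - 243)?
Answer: -621401/201 ≈ -3091.5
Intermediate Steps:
o = -230/201 (o = (-17 + 247)/(42 - 243) = 230/(-201) = 230*(-1/201) = -230/201 ≈ -1.1443)
M(a, c) = 1 + 10/a
(o + 183)*(-20 + M(u(5), 21)) = (-230/201 + 183)*(-20 + (10 + 5)/5) = 36553*(-20 + (⅕)*15)/201 = 36553*(-20 + 3)/201 = (36553/201)*(-17) = -621401/201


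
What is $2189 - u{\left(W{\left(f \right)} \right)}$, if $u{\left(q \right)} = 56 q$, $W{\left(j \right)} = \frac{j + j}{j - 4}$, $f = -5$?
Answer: $\frac{19141}{9} \approx 2126.8$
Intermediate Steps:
$W{\left(j \right)} = \frac{2 j}{-4 + j}$
$2189 - u{\left(W{\left(f \right)} \right)} = 2189 - 56 \cdot 2 \left(-5\right) \frac{1}{-4 - 5} = 2189 - 56 \cdot 2 \left(-5\right) \frac{1}{-9} = 2189 - 56 \cdot 2 \left(-5\right) \left(- \frac{1}{9}\right) = 2189 - 56 \cdot \frac{10}{9} = 2189 - \frac{560}{9} = \frac{19141}{9}$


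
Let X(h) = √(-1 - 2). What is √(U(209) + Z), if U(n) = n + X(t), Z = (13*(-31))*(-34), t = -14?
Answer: √(13911 + I*√3) ≈ 117.94 + 0.0073*I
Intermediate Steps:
X(h) = I*√3 (X(h) = √(-3) = I*√3)
Z = 13702 (Z = -403*(-34) = 13702)
U(n) = n + I*√3
√(U(209) + Z) = √((209 + I*√3) + 13702) = √(13911 + I*√3)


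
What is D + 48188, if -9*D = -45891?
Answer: 53287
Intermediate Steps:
D = 5099 (D = -1/9*(-45891) = 5099)
D + 48188 = 5099 + 48188 = 53287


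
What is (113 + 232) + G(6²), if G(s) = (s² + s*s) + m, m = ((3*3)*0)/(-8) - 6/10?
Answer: 14682/5 ≈ 2936.4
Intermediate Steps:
m = -⅗ (m = (9*0)*(-⅛) - 6*⅒ = 0*(-⅛) - ⅗ = 0 - ⅗ = -⅗ ≈ -0.60000)
G(s) = -⅗ + 2*s² (G(s) = (s² + s*s) - ⅗ = (s² + s²) - ⅗ = 2*s² - ⅗ = -⅗ + 2*s²)
(113 + 232) + G(6²) = (113 + 232) + (-⅗ + 2*(6²)²) = 345 + (-⅗ + 2*36²) = 345 + (-⅗ + 2*1296) = 345 + (-⅗ + 2592) = 345 + 12957/5 = 14682/5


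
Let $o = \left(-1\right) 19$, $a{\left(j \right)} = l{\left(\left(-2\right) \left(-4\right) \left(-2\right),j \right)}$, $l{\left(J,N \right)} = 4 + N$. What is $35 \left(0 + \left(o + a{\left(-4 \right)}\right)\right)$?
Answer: $-665$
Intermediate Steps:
$a{\left(j \right)} = 4 + j$
$o = -19$
$35 \left(0 + \left(o + a{\left(-4 \right)}\right)\right) = 35 \left(0 + \left(-19 + \left(4 - 4\right)\right)\right) = 35 \left(0 + \left(-19 + 0\right)\right) = 35 \left(0 - 19\right) = 35 \left(-19\right) = -665$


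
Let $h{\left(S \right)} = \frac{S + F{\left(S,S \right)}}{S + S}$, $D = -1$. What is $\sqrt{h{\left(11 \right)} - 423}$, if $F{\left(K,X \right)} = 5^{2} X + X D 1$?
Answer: $\frac{i \sqrt{1642}}{2} \approx 20.261 i$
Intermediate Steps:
$F{\left(K,X \right)} = 24 X$ ($F{\left(K,X \right)} = 5^{2} X + X \left(-1\right) 1 = 25 X + - X 1 = 25 X - X = 24 X$)
$h{\left(S \right)} = \frac{25}{2}$ ($h{\left(S \right)} = \frac{S + 24 S}{S + S} = \frac{25 S}{2 S} = 25 S \frac{1}{2 S} = \frac{25}{2}$)
$\sqrt{h{\left(11 \right)} - 423} = \sqrt{\frac{25}{2} - 423} = \sqrt{- \frac{821}{2}} = \frac{i \sqrt{1642}}{2}$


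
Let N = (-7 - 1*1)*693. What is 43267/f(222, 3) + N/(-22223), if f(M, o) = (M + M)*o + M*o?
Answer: 972599453/44401554 ≈ 21.905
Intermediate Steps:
f(M, o) = 3*M*o (f(M, o) = (2*M)*o + M*o = 2*M*o + M*o = 3*M*o)
N = -5544 (N = (-7 - 1)*693 = -8*693 = -5544)
43267/f(222, 3) + N/(-22223) = 43267/((3*222*3)) - 5544/(-22223) = 43267/1998 - 5544*(-1/22223) = 43267*(1/1998) + 5544/22223 = 43267/1998 + 5544/22223 = 972599453/44401554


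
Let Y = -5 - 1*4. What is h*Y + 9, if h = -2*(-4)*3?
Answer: -207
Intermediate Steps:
Y = -9 (Y = -5 - 4 = -9)
h = 24 (h = 8*3 = 24)
h*Y + 9 = 24*(-9) + 9 = -216 + 9 = -207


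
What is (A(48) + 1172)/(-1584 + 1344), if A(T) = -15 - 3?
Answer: -577/120 ≈ -4.8083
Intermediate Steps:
A(T) = -18
(A(48) + 1172)/(-1584 + 1344) = (-18 + 1172)/(-1584 + 1344) = 1154/(-240) = 1154*(-1/240) = -577/120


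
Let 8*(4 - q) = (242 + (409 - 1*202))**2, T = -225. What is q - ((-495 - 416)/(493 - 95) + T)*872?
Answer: 275415737/1592 ≈ 1.7300e+5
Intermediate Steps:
q = -201569/8 (q = 4 - (242 + (409 - 1*202))**2/8 = 4 - (242 + (409 - 202))**2/8 = 4 - (242 + 207)**2/8 = 4 - 1/8*449**2 = 4 - 1/8*201601 = 4 - 201601/8 = -201569/8 ≈ -25196.)
q - ((-495 - 416)/(493 - 95) + T)*872 = -201569/8 - ((-495 - 416)/(493 - 95) - 225)*872 = -201569/8 - (-911/398 - 225)*872 = -201569/8 - (-90461)*872/398 = -201569/8 - 1*(-39440996/199) = -201569/8 + 39440996/199 = 275415737/1592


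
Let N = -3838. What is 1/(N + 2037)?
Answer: -1/1801 ≈ -0.00055525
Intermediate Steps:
1/(N + 2037) = 1/(-3838 + 2037) = 1/(-1801) = -1/1801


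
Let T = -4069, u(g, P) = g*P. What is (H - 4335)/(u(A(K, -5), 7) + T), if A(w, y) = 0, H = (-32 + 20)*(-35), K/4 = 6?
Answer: 3915/4069 ≈ 0.96215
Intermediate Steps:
K = 24 (K = 4*6 = 24)
H = 420 (H = -12*(-35) = 420)
u(g, P) = P*g
(H - 4335)/(u(A(K, -5), 7) + T) = (420 - 4335)/(7*0 - 4069) = -3915/(0 - 4069) = -3915/(-4069) = -3915*(-1/4069) = 3915/4069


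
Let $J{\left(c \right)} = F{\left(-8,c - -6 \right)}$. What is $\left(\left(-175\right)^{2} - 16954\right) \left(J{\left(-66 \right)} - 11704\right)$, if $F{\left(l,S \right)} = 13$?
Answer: $-159827661$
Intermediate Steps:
$J{\left(c \right)} = 13$
$\left(\left(-175\right)^{2} - 16954\right) \left(J{\left(-66 \right)} - 11704\right) = \left(\left(-175\right)^{2} - 16954\right) \left(13 - 11704\right) = \left(30625 - 16954\right) \left(-11691\right) = 13671 \left(-11691\right) = -159827661$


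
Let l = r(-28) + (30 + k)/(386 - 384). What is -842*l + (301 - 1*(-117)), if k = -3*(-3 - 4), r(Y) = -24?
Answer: -845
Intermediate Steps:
k = 21 (k = -3*(-7) = 21)
l = 3/2 (l = -24 + (30 + 21)/(386 - 384) = -24 + 51/2 = 3/2 ≈ 1.5000)
-842*l + (301 - 1*(-117)) = -842*3/2 + (301 - 1*(-117)) = -1263 + (301 + 117) = -1263 + 418 = -845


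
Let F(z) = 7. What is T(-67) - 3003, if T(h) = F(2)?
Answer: -2996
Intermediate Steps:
T(h) = 7
T(-67) - 3003 = 7 - 3003 = -2996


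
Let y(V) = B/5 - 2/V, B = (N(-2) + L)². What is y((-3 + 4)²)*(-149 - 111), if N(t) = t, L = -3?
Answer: -780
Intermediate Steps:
B = 25 (B = (-2 - 3)² = (-5)² = 25)
y(V) = 5 - 2/V (y(V) = 25/5 - 2/V = 25*(⅕) - 2/V = 5 - 2/V)
y((-3 + 4)²)*(-149 - 111) = (5 - 2/(-3 + 4)²)*(-149 - 111) = (5 - 2/(1²))*(-260) = (5 - 2/1)*(-260) = (5 - 2*1)*(-260) = (5 - 2)*(-260) = 3*(-260) = -780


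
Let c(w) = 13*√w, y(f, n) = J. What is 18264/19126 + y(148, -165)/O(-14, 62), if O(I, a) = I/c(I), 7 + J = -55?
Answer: 9132/9563 + 403*I*√14/7 ≈ 0.95493 + 215.41*I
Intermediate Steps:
J = -62 (J = -7 - 55 = -62)
y(f, n) = -62
O(I, a) = √I/13 (O(I, a) = I/((13*√I)) = I*(1/(13*√I)) = √I/13)
18264/19126 + y(148, -165)/O(-14, 62) = 18264/19126 - 62*(-13*I*√14/14) = 18264*(1/19126) - 62*(-13*I*√14/14) = 9132/9563 - 62*(-13*I*√14/14) = 9132/9563 - (-403)*I*√14/7 = 9132/9563 + 403*I*√14/7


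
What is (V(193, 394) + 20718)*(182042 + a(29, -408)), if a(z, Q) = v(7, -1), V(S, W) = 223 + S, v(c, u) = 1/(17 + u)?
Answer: 30778215591/8 ≈ 3.8473e+9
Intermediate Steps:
a(z, Q) = 1/16 (a(z, Q) = 1/(17 - 1) = 1/16)
(V(193, 394) + 20718)*(182042 + a(29, -408)) = ((223 + 193) + 20718)*(182042 + 1/16) = (416 + 20718)*(2912673/16) = 21134*(2912673/16) = 30778215591/8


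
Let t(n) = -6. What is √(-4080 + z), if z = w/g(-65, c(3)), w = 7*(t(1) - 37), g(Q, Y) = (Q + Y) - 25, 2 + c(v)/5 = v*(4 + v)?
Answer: I*√103505/5 ≈ 64.344*I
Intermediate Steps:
c(v) = -10 + 5*v*(4 + v) (c(v) = -10 + 5*(v*(4 + v)) = -10 + 5*v*(4 + v))
g(Q, Y) = -25 + Q + Y
w = -301 (w = 7*(-6 - 37) = 7*(-43) = -301)
z = -301/5 (z = -301/(-25 - 65 + (-10 + 5*3² + 20*3)) = -301/(-25 - 65 + (-10 + 5*9 + 60)) = -301/(-25 - 65 + (-10 + 45 + 60)) = -301/(-25 - 65 + 95) = -301/5 ≈ -60.200)
√(-4080 + z) = √(-4080 - 301/5) = √(-20701/5) = I*√103505/5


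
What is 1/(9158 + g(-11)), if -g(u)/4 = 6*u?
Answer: 1/9422 ≈ 0.00010613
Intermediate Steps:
g(u) = -24*u
1/(9158 + g(-11)) = 1/(9158 - 24*(-11)) = 1/(9158 + 264) = 1/9422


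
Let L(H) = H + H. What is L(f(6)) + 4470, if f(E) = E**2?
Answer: 4542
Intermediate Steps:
L(H) = 2*H
L(f(6)) + 4470 = 2*6**2 + 4470 = 2*36 + 4470 = 72 + 4470 = 4542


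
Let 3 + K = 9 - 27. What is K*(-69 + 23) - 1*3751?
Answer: -2785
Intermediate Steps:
K = -21 (K = -3 + (9 - 27) = -3 - 18 = -21)
K*(-69 + 23) - 1*3751 = -21*(-69 + 23) - 1*3751 = -21*(-46) - 3751 = 966 - 3751 = -2785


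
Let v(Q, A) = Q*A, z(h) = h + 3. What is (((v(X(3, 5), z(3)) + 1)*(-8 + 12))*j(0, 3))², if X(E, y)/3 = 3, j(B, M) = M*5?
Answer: 10890000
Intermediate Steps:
j(B, M) = 5*M
X(E, y) = 9 (X(E, y) = 3*3 = 9)
z(h) = 3 + h
v(Q, A) = A*Q
(((v(X(3, 5), z(3)) + 1)*(-8 + 12))*j(0, 3))² = ((((3 + 3)*9 + 1)*(-8 + 12))*(5*3))² = (((6*9 + 1)*4)*15)² = (((54 + 1)*4)*15)² = ((55*4)*15)² = (220*15)² = 3300² = 10890000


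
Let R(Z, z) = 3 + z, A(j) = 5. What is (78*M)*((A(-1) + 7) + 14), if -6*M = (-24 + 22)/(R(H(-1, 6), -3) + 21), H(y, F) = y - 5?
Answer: 676/21 ≈ 32.190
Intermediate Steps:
H(y, F) = -5 + y
M = 1/63 (M = -(-24 + 22)/(6*((3 - 3) + 21)) = -(-1)/(3*(0 + 21)) = -(-1)/(3*21) = -1/6*(-2/21) = 1/63 ≈ 0.015873)
(78*M)*((A(-1) + 7) + 14) = (78*(1/63))*((5 + 7) + 14) = 26*(12 + 14)/21 = (26/21)*26 = 676/21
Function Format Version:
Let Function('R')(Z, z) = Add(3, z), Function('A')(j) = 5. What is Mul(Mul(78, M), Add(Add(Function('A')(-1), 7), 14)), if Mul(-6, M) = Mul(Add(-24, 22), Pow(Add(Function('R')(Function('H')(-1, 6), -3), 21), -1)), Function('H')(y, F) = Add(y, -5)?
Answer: Rational(676, 21) ≈ 32.190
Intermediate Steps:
Function('H')(y, F) = Add(-5, y)
M = Rational(1, 63) (M = Mul(Rational(-1, 6), Mul(Add(-24, 22), Pow(Add(Add(3, -3), 21), -1))) = Mul(Rational(-1, 6), Mul(-2, Pow(Add(0, 21), -1))) = Mul(Rational(-1, 6), Mul(-2, Pow(21, -1))) = Mul(Rational(-1, 6), Mul(-2, Rational(1, 21))) = Mul(Rational(-1, 6), Rational(-2, 21)) = Rational(1, 63) ≈ 0.015873)
Mul(Mul(78, M), Add(Add(Function('A')(-1), 7), 14)) = Mul(Mul(78, Rational(1, 63)), Add(Add(5, 7), 14)) = Mul(Rational(26, 21), Add(12, 14)) = Mul(Rational(26, 21), 26) = Rational(676, 21)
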